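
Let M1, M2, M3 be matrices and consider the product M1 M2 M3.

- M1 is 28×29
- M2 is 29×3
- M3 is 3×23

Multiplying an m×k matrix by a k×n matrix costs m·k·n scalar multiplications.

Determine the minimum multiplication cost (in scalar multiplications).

Order (M1 (M2 M3)): (M2 M3): 29×3 by 3×23 → 29×23, cost 29·3·23 = 2001; (M1 (M2 M3)): 28×29 by 29×23 → 28×23, cost 28·29·23 = 18676; cumulative 20677. Total 20677.
Order ((M1 M2) M3): (M1 M2): 28×29 by 29×3 → 28×3, cost 28·29·3 = 2436; ((M1 M2) M3): 28×3 by 3×23 → 28×23, cost 28·3·23 = 1932; cumulative 4368. Total 4368.
Minimum: 4368.

4368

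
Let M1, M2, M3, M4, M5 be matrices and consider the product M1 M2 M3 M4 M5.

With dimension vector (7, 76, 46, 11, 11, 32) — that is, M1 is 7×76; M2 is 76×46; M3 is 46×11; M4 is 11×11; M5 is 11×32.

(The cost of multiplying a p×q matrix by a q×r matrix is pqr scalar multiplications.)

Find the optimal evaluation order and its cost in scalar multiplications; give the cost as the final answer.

31325

Adjacent pairs: M1M2 = 7·76·46 = 24472; M2M3 = 76·46·11 = 38456; M3M4 = 46·11·11 = 5566; M4M5 = 11·11·32 = 3872.
Length 3: M1..M3: k=1: 0+38456+7·76·11=44308; k=2: 24472+0+7·46·11=28014 → min 28014 | M2..M4: k=2: 0+5566+76·46·11=44022; k=3: 38456+0+76·11·11=47652 → min 44022 | M3..M5: k=3: 0+3872+46·11·32=20064; k=4: 5566+0+46·11·32=21758 → min 20064.
Length 4: M1..M4: k=1: 0+44022+7·76·11=49874; k=2: 24472+5566+7·46·11=33580; k=3: 28014+0+7·11·11=28861 → min 28861 | M2..M5: k=2: 0+20064+76·46·32=131936; k=3: 38456+3872+76·11·32=69080; k=4: 44022+0+76·11·32=70774 → min 69080.
Length 5: M1..M5: k=1: 0+69080+7·76·32=86104; k=2: 24472+20064+7·46·32=54840; k=3: 28014+3872+7·11·32=34350; k=4: 28861+0+7·11·32=31325 → min 31325.
Optimal parenthesization: ((((M1 M2) M3) M4) M5) with cost 31325.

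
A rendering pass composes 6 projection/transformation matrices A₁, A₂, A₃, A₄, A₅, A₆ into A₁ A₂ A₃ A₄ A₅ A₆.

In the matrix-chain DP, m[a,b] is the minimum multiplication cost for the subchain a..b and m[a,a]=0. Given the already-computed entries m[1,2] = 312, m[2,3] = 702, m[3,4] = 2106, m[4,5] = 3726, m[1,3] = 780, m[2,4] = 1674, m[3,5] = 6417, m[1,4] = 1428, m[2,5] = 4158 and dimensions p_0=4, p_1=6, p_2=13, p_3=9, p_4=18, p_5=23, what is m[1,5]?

m[1,5] = min over k∈[1,4] of m[1,k]+m[k+1,5]+p_{0}·p_k·p_{5}.
k=1: 0 + 4158 + 4·6·23 = 4710; k=2: 312 + 6417 + 4·13·23 = 7925; k=3: 780 + 3726 + 4·9·23 = 5334; k=4: 1428 + 0 + 4·18·23 = 3084.
Minimum: 3084 at k=4.

3084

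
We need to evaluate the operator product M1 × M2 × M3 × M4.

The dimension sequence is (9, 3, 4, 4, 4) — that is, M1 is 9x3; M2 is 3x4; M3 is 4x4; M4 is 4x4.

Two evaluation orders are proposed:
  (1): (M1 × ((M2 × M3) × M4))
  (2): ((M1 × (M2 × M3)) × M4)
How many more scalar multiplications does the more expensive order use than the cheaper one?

96

Order (1) = (M1 × ((M2 × M3) × M4)): (M2 × M3): 3×4 by 4×4 → 3×4, cost 3·4·4 = 48; ((M2 × M3) × M4): 3×4 by 4×4 → 3×4, cost 3·4·4 = 48; cumulative 96; (M1 × ((M2 × M3) × M4)): 9×3 by 3×4 → 9×4, cost 9·3·4 = 108; cumulative 204. Total 204.
Order (2) = ((M1 × (M2 × M3)) × M4): (M2 × M3): 3×4 by 4×4 → 3×4, cost 3·4·4 = 48; (M1 × (M2 × M3)): 9×3 by 3×4 → 9×4, cost 9·3·4 = 108; cumulative 156; ((M1 × (M2 × M3)) × M4): 9×4 by 4×4 → 9×4, cost 9·4·4 = 144; cumulative 300. Total 300.
Difference: |204 − 300| = 96.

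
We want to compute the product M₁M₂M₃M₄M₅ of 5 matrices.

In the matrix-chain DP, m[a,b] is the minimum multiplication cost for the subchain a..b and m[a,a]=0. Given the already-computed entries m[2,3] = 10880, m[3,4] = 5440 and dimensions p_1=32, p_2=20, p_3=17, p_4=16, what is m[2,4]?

15680

m[2,4] = min over k∈[2,3] of m[2,k]+m[k+1,4]+p_{1}·p_k·p_{4}.
k=2: 0 + 5440 + 32·20·16 = 15680; k=3: 10880 + 0 + 32·17·16 = 19584.
Minimum: 15680 at k=2.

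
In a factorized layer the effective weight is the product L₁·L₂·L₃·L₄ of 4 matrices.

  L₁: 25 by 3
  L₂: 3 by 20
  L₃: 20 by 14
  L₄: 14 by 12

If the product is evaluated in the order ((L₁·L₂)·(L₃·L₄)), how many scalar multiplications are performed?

(L₁·L₂): 25×3 by 3×20 → 25×20, cost 25·3·20 = 1500
(L₃·L₄): 20×14 by 14×12 → 20×12, cost 20·14·12 = 3360
((L₁·L₂)·(L₃·L₄)): 25×20 by 20×12 → 25×12, cost 25·20·12 = 6000; cumulative 10860
Total: 10860 scalar multiplications.

10860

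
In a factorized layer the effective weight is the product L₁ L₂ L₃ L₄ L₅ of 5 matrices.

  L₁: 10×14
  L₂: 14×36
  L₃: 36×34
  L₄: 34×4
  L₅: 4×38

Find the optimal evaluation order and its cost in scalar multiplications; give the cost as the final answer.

Adjacent pairs: L₁L₂ = 10·14·36 = 5040; L₂L₃ = 14·36·34 = 17136; L₃L₄ = 36·34·4 = 4896; L₄L₅ = 34·4·38 = 5168.
Length 3: L₁..L₃: k=1: 0+17136+10·14·34=21896; k=2: 5040+0+10·36·34=17280 → min 17280 | L₂..L₄: k=2: 0+4896+14·36·4=6912; k=3: 17136+0+14·34·4=19040 → min 6912 | L₃..L₅: k=3: 0+5168+36·34·38=51680; k=4: 4896+0+36·4·38=10368 → min 10368.
Length 4: L₁..L₄: k=1: 0+6912+10·14·4=7472; k=2: 5040+4896+10·36·4=11376; k=3: 17280+0+10·34·4=18640 → min 7472 | L₂..L₅: k=2: 0+10368+14·36·38=29520; k=3: 17136+5168+14·34·38=40392; k=4: 6912+0+14·4·38=9040 → min 9040.
Length 5: L₁..L₅: k=1: 0+9040+10·14·38=14360; k=2: 5040+10368+10·36·38=29088; k=3: 17280+5168+10·34·38=35368; k=4: 7472+0+10·4·38=8992 → min 8992.
Optimal parenthesization: ((L₁ (L₂ (L₃ L₄))) L₅) with cost 8992.

8992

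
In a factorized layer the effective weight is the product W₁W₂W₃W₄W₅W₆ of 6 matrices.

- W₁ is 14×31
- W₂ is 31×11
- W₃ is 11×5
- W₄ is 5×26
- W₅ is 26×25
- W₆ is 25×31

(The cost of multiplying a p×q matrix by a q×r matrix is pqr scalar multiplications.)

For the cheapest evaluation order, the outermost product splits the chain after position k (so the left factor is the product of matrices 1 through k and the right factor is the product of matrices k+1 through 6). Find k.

Adjacent pairs: W₁W₂ = 14·31·11 = 4774; W₂W₃ = 31·11·5 = 1705; W₃W₄ = 11·5·26 = 1430; W₄W₅ = 5·26·25 = 3250; W₅W₆ = 26·25·31 = 20150.
Length 3: W₁..W₃: k=1: 0+1705+14·31·5=3875; k=2: 4774+0+14·11·5=5544 → min 3875 | W₂..W₄: k=2: 0+1430+31·11·26=10296; k=3: 1705+0+31·5·26=5735 → min 5735 | W₃..W₅: k=3: 0+3250+11·5·25=4625; k=4: 1430+0+11·26·25=8580 → min 4625 | W₄..W₆: k=4: 0+20150+5·26·31=24180; k=5: 3250+0+5·25·31=7125 → min 7125.
Length 4: W₁..W₄: k=1: 0+5735+14·31·26=17019; k=2: 4774+1430+14·11·26=10208; k=3: 3875+0+14·5·26=5695 → min 5695 | W₂..W₅: k=2: 0+4625+31·11·25=13150; k=3: 1705+3250+31·5·25=8830; k=4: 5735+0+31·26·25=25885 → min 8830 | W₃..W₆: k=3: 0+7125+11·5·31=8830; k=4: 1430+20150+11·26·31=30446; k=5: 4625+0+11·25·31=13150 → min 8830.
Length 5: W₁..W₅: k=1: 0+8830+14·31·25=19680; k=2: 4774+4625+14·11·25=13249; k=3: 3875+3250+14·5·25=8875; k=4: 5695+0+14·26·25=14795 → min 8875 | W₂..W₆: k=2: 0+8830+31·11·31=19401; k=3: 1705+7125+31·5·31=13635; k=4: 5735+20150+31·26·31=50871; k=5: 8830+0+31·25·31=32855 → min 13635.
Top-level splits: k=1: (W₁..W₁)·(W₂..W₆) → 0+13635+14·31·31 = 27089; k=2: (W₁..W₂)·(W₃..W₆) → 4774+8830+14·11·31 = 18378; k=3: (W₁..W₃)·(W₄..W₆) → 3875+7125+14·5·31 = 13170; k=4: (W₁..W₄)·(W₅..W₆) → 5695+20150+14·26·31 = 37129; k=5: (W₁..W₅)·(W₆..W₆) → 8875+0+14·25·31 = 19725.
Best split is after W₃, i.e. k = 3.

3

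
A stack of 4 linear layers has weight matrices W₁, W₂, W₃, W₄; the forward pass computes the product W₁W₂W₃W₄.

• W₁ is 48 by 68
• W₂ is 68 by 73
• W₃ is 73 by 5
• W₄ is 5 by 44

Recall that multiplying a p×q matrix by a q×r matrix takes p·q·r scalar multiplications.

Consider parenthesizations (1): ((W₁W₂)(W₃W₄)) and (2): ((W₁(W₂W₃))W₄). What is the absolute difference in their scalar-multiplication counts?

Order (1) = ((W₁W₂)(W₃W₄)): (W₁W₂): 48×68 by 68×73 → 48×73, cost 48·68·73 = 238272; (W₃W₄): 73×5 by 5×44 → 73×44, cost 73·5·44 = 16060; ((W₁W₂)(W₃W₄)): 48×73 by 73×44 → 48×44, cost 48·73·44 = 154176; cumulative 408508. Total 408508.
Order (2) = ((W₁(W₂W₃))W₄): (W₂W₃): 68×73 by 73×5 → 68×5, cost 68·73·5 = 24820; (W₁(W₂W₃)): 48×68 by 68×5 → 48×5, cost 48·68·5 = 16320; cumulative 41140; ((W₁(W₂W₃))W₄): 48×5 by 5×44 → 48×44, cost 48·5·44 = 10560; cumulative 51700. Total 51700.
Difference: |408508 − 51700| = 356808.

356808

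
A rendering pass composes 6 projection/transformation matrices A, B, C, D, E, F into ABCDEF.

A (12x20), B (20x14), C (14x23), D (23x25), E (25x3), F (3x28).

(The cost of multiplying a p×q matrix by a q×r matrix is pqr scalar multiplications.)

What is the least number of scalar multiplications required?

5259

Adjacent pairs: AB = 12·20·14 = 3360; BC = 20·14·23 = 6440; CD = 14·23·25 = 8050; DE = 23·25·3 = 1725; EF = 25·3·28 = 2100.
Length 3: A..C: k=1: 0+6440+12·20·23=11960; k=2: 3360+0+12·14·23=7224 → min 7224 | B..D: k=2: 0+8050+20·14·25=15050; k=3: 6440+0+20·23·25=17940 → min 15050 | C..E: k=3: 0+1725+14·23·3=2691; k=4: 8050+0+14·25·3=9100 → min 2691 | D..F: k=4: 0+2100+23·25·28=18200; k=5: 1725+0+23·3·28=3657 → min 3657.
Length 4: A..D: k=1: 0+15050+12·20·25=21050; k=2: 3360+8050+12·14·25=15610; k=3: 7224+0+12·23·25=14124 → min 14124 | B..E: k=2: 0+2691+20·14·3=3531; k=3: 6440+1725+20·23·3=9545; k=4: 15050+0+20·25·3=16550 → min 3531 | C..F: k=3: 0+3657+14·23·28=12673; k=4: 8050+2100+14·25·28=19950; k=5: 2691+0+14·3·28=3867 → min 3867.
Length 5: A..E: k=1: 0+3531+12·20·3=4251; k=2: 3360+2691+12·14·3=6555; k=3: 7224+1725+12·23·3=9777; k=4: 14124+0+12·25·3=15024 → min 4251 | B..F: k=2: 0+3867+20·14·28=11707; k=3: 6440+3657+20·23·28=22977; k=4: 15050+2100+20·25·28=31150; k=5: 3531+0+20·3·28=5211 → min 5211.
Length 6: A..F: k=1: 0+5211+12·20·28=11931; k=2: 3360+3867+12·14·28=11931; k=3: 7224+3657+12·23·28=18609; k=4: 14124+2100+12·25·28=24624; k=5: 4251+0+12·3·28=5259 → min 5259.
Optimal order: ((A(B(C(DE))))F) with cost 5259.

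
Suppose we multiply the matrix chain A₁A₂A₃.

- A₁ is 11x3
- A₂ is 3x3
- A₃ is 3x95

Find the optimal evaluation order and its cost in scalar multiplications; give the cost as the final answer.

(A₁(A₂A₃)): cost 3990.
((A₁A₂)A₃): cost 3234.
Optimal: ((A₁A₂)A₃) with cost 3234.

3234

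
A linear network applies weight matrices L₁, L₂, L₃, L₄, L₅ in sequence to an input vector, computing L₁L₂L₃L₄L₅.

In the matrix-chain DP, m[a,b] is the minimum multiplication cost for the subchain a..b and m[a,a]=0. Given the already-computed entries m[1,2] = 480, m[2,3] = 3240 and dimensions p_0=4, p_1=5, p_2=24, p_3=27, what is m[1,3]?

3072

m[1,3] = min over k∈[1,2] of m[1,k]+m[k+1,3]+p_{0}·p_k·p_{3}.
k=1: 0 + 3240 + 4·5·27 = 3780; k=2: 480 + 0 + 4·24·27 = 3072.
Minimum: 3072 at k=2.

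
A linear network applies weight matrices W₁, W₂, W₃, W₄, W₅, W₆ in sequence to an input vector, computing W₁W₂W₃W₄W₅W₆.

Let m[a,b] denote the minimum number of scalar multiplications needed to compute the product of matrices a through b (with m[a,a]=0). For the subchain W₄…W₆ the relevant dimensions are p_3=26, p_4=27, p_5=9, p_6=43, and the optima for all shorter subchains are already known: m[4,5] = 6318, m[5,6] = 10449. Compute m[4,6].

m[4,6] = min over k∈[4,5] of m[4,k]+m[k+1,6]+p_{3}·p_k·p_{6}.
k=4: 0 + 10449 + 26·27·43 = 40635; k=5: 6318 + 0 + 26·9·43 = 16380.
Minimum: 16380 at k=5.

16380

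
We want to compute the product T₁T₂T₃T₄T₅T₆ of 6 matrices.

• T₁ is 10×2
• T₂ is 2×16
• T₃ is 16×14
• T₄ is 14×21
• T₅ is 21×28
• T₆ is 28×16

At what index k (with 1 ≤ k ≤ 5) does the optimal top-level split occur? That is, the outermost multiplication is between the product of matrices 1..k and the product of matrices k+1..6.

Adjacent pairs: T₁T₂ = 10·2·16 = 320; T₂T₃ = 2·16·14 = 448; T₃T₄ = 16·14·21 = 4704; T₄T₅ = 14·21·28 = 8232; T₅T₆ = 21·28·16 = 9408.
Length 3: T₁..T₃: k=1: 0+448+10·2·14=728; k=2: 320+0+10·16·14=2560 → min 728 | T₂..T₄: k=2: 0+4704+2·16·21=5376; k=3: 448+0+2·14·21=1036 → min 1036 | T₃..T₅: k=3: 0+8232+16·14·28=14504; k=4: 4704+0+16·21·28=14112 → min 14112 | T₄..T₆: k=4: 0+9408+14·21·16=14112; k=5: 8232+0+14·28·16=14504 → min 14112.
Length 4: T₁..T₄: k=1: 0+1036+10·2·21=1456; k=2: 320+4704+10·16·21=8384; k=3: 728+0+10·14·21=3668 → min 1456 | T₂..T₅: k=2: 0+14112+2·16·28=15008; k=3: 448+8232+2·14·28=9464; k=4: 1036+0+2·21·28=2212 → min 2212 | T₃..T₆: k=3: 0+14112+16·14·16=17696; k=4: 4704+9408+16·21·16=19488; k=5: 14112+0+16·28·16=21280 → min 17696.
Length 5: T₁..T₅: k=1: 0+2212+10·2·28=2772; k=2: 320+14112+10·16·28=18912; k=3: 728+8232+10·14·28=12880; k=4: 1456+0+10·21·28=7336 → min 2772 | T₂..T₆: k=2: 0+17696+2·16·16=18208; k=3: 448+14112+2·14·16=15008; k=4: 1036+9408+2·21·16=11116; k=5: 2212+0+2·28·16=3108 → min 3108.
Top-level splits: k=1: (T₁..T₁)·(T₂..T₆) → 0+3108+10·2·16 = 3428; k=2: (T₁..T₂)·(T₃..T₆) → 320+17696+10·16·16 = 20576; k=3: (T₁..T₃)·(T₄..T₆) → 728+14112+10·14·16 = 17080; k=4: (T₁..T₄)·(T₅..T₆) → 1456+9408+10·21·16 = 14224; k=5: (T₁..T₅)·(T₆..T₆) → 2772+0+10·28·16 = 7252.
Best split is after T₁, i.e. k = 1.

1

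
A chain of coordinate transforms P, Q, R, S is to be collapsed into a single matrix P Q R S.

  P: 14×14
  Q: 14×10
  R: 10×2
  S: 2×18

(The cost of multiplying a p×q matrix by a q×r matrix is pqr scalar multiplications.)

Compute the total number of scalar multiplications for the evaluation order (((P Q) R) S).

(P Q): 14×14 by 14×10 → 14×10, cost 14·14·10 = 1960
((P Q) R): 14×10 by 10×2 → 14×2, cost 14·10·2 = 280; cumulative 2240
(((P Q) R) S): 14×2 by 2×18 → 14×18, cost 14·2·18 = 504; cumulative 2744
Total: 2744 scalar multiplications.

2744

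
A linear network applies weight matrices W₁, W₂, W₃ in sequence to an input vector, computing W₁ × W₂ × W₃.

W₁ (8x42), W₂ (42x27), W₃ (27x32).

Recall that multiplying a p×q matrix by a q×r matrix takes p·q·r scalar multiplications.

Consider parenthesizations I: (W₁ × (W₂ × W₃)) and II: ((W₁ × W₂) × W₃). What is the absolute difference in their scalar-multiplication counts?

31056

Order I = (W₁ × (W₂ × W₃)): (W₂ × W₃): 42×27 by 27×32 → 42×32, cost 42·27·32 = 36288; (W₁ × (W₂ × W₃)): 8×42 by 42×32 → 8×32, cost 8·42·32 = 10752; cumulative 47040. Total 47040.
Order II = ((W₁ × W₂) × W₃): (W₁ × W₂): 8×42 by 42×27 → 8×27, cost 8·42·27 = 9072; ((W₁ × W₂) × W₃): 8×27 by 27×32 → 8×32, cost 8·27·32 = 6912; cumulative 15984. Total 15984.
Difference: |47040 − 15984| = 31056.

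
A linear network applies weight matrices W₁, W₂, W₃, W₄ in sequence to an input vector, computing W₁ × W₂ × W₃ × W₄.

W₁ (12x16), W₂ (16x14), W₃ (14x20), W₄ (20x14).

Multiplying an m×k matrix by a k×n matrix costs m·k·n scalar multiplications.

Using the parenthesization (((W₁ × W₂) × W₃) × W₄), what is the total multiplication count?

(W₁ × W₂): 12×16 by 16×14 → 12×14, cost 12·16·14 = 2688
((W₁ × W₂) × W₃): 12×14 by 14×20 → 12×20, cost 12·14·20 = 3360; cumulative 6048
(((W₁ × W₂) × W₃) × W₄): 12×20 by 20×14 → 12×14, cost 12·20·14 = 3360; cumulative 9408
Total: 9408 scalar multiplications.

9408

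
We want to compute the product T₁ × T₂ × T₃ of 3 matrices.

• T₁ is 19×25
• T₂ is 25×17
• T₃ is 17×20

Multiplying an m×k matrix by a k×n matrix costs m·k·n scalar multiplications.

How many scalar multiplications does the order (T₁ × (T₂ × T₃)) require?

18000

(T₂ × T₃): 25×17 by 17×20 → 25×20, cost 25·17·20 = 8500
(T₁ × (T₂ × T₃)): 19×25 by 25×20 → 19×20, cost 19·25·20 = 9500; cumulative 18000
Total: 18000 scalar multiplications.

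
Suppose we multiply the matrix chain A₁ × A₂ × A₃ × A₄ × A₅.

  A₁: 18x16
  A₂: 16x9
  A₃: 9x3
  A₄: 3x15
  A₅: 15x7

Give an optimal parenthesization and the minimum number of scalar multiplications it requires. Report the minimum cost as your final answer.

Adjacent pairs: A₁A₂ = 18·16·9 = 2592; A₂A₃ = 16·9·3 = 432; A₃A₄ = 9·3·15 = 405; A₄A₅ = 3·15·7 = 315.
Length 3: A₁..A₃: k=1: 0+432+18·16·3=1296; k=2: 2592+0+18·9·3=3078 → min 1296 | A₂..A₄: k=2: 0+405+16·9·15=2565; k=3: 432+0+16·3·15=1152 → min 1152 | A₃..A₅: k=3: 0+315+9·3·7=504; k=4: 405+0+9·15·7=1350 → min 504.
Length 4: A₁..A₄: k=1: 0+1152+18·16·15=5472; k=2: 2592+405+18·9·15=5427; k=3: 1296+0+18·3·15=2106 → min 2106 | A₂..A₅: k=2: 0+504+16·9·7=1512; k=3: 432+315+16·3·7=1083; k=4: 1152+0+16·15·7=2832 → min 1083.
Length 5: A₁..A₅: k=1: 0+1083+18·16·7=3099; k=2: 2592+504+18·9·7=4230; k=3: 1296+315+18·3·7=1989; k=4: 2106+0+18·15·7=3996 → min 1989.
Optimal parenthesization: ((A₁ × (A₂ × A₃)) × (A₄ × A₅)) with cost 1989.

1989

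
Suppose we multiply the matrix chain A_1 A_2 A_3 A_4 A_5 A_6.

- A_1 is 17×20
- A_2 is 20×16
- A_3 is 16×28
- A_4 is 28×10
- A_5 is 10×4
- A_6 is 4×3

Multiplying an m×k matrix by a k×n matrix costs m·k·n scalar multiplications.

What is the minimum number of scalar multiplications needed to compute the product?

Adjacent pairs: A_1A_2 = 17·20·16 = 5440; A_2A_3 = 20·16·28 = 8960; A_3A_4 = 16·28·10 = 4480; A_4A_5 = 28·10·4 = 1120; A_5A_6 = 10·4·3 = 120.
Length 3: A_1..A_3: k=1: 0+8960+17·20·28=18480; k=2: 5440+0+17·16·28=13056 → min 13056 | A_2..A_4: k=2: 0+4480+20·16·10=7680; k=3: 8960+0+20·28·10=14560 → min 7680 | A_3..A_5: k=3: 0+1120+16·28·4=2912; k=4: 4480+0+16·10·4=5120 → min 2912 | A_4..A_6: k=4: 0+120+28·10·3=960; k=5: 1120+0+28·4·3=1456 → min 960.
Length 4: A_1..A_4: k=1: 0+7680+17·20·10=11080; k=2: 5440+4480+17·16·10=12640; k=3: 13056+0+17·28·10=17816 → min 11080 | A_2..A_5: k=2: 0+2912+20·16·4=4192; k=3: 8960+1120+20·28·4=12320; k=4: 7680+0+20·10·4=8480 → min 4192 | A_3..A_6: k=3: 0+960+16·28·3=2304; k=4: 4480+120+16·10·3=5080; k=5: 2912+0+16·4·3=3104 → min 2304.
Length 5: A_1..A_5: k=1: 0+4192+17·20·4=5552; k=2: 5440+2912+17·16·4=9440; k=3: 13056+1120+17·28·4=16080; k=4: 11080+0+17·10·4=11760 → min 5552 | A_2..A_6: k=2: 0+2304+20·16·3=3264; k=3: 8960+960+20·28·3=11600; k=4: 7680+120+20·10·3=8400; k=5: 4192+0+20·4·3=4432 → min 3264.
Length 6: A_1..A_6: k=1: 0+3264+17·20·3=4284; k=2: 5440+2304+17·16·3=8560; k=3: 13056+960+17·28·3=15444; k=4: 11080+120+17·10·3=11710; k=5: 5552+0+17·4·3=5756 → min 4284.
Optimal order: (A_1 (A_2 (A_3 (A_4 (A_5 A_6))))) with cost 4284.

4284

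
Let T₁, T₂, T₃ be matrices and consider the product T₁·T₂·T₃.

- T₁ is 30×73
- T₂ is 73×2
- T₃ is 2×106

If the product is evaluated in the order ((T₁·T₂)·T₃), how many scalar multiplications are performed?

(T₁·T₂): 30×73 by 73×2 → 30×2, cost 30·73·2 = 4380
((T₁·T₂)·T₃): 30×2 by 2×106 → 30×106, cost 30·2·106 = 6360; cumulative 10740
Total: 10740 scalar multiplications.

10740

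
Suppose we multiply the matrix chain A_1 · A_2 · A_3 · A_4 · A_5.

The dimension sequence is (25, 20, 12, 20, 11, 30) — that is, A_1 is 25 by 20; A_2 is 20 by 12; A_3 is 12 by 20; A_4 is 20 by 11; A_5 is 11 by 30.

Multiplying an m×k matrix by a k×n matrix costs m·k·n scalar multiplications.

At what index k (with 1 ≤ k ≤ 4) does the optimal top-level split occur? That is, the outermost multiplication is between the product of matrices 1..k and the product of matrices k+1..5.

Adjacent pairs: A_1A_2 = 25·20·12 = 6000; A_2A_3 = 20·12·20 = 4800; A_3A_4 = 12·20·11 = 2640; A_4A_5 = 20·11·30 = 6600.
Length 3: A_1..A_3: k=1: 0+4800+25·20·20=14800; k=2: 6000+0+25·12·20=12000 → min 12000 | A_2..A_4: k=2: 0+2640+20·12·11=5280; k=3: 4800+0+20·20·11=9200 → min 5280 | A_3..A_5: k=3: 0+6600+12·20·30=13800; k=4: 2640+0+12·11·30=6600 → min 6600.
Length 4: A_1..A_4: k=1: 0+5280+25·20·11=10780; k=2: 6000+2640+25·12·11=11940; k=3: 12000+0+25·20·11=17500 → min 10780 | A_2..A_5: k=2: 0+6600+20·12·30=13800; k=3: 4800+6600+20·20·30=23400; k=4: 5280+0+20·11·30=11880 → min 11880.
Top-level splits: k=1: (A_1..A_1)·(A_2..A_5) → 0+11880+25·20·30 = 26880; k=2: (A_1..A_2)·(A_3..A_5) → 6000+6600+25·12·30 = 21600; k=3: (A_1..A_3)·(A_4..A_5) → 12000+6600+25·20·30 = 33600; k=4: (A_1..A_4)·(A_5..A_5) → 10780+0+25·11·30 = 19030.
Best split is after A_4, i.e. k = 4.

4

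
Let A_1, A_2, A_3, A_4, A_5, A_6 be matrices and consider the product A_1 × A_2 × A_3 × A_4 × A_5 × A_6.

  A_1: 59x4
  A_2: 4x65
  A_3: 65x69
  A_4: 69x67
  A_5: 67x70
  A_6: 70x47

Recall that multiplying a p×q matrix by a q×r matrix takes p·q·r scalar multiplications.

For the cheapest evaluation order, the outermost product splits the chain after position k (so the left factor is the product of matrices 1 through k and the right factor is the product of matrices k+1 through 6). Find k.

1

Adjacent pairs: A_1A_2 = 59·4·65 = 15340; A_2A_3 = 4·65·69 = 17940; A_3A_4 = 65·69·67 = 300495; A_4A_5 = 69·67·70 = 323610; A_5A_6 = 67·70·47 = 220430.
Length 3: A_1..A_3: k=1: 0+17940+59·4·69=34224; k=2: 15340+0+59·65·69=279955 → min 34224 | A_2..A_4: k=2: 0+300495+4·65·67=317915; k=3: 17940+0+4·69·67=36432 → min 36432 | A_3..A_5: k=3: 0+323610+65·69·70=637560; k=4: 300495+0+65·67·70=605345 → min 605345 | A_4..A_6: k=4: 0+220430+69·67·47=437711; k=5: 323610+0+69·70·47=550620 → min 437711.
Length 4: A_1..A_4: k=1: 0+36432+59·4·67=52244; k=2: 15340+300495+59·65·67=572780; k=3: 34224+0+59·69·67=306981 → min 52244 | A_2..A_5: k=2: 0+605345+4·65·70=623545; k=3: 17940+323610+4·69·70=360870; k=4: 36432+0+4·67·70=55192 → min 55192 | A_3..A_6: k=3: 0+437711+65·69·47=648506; k=4: 300495+220430+65·67·47=725610; k=5: 605345+0+65·70·47=819195 → min 648506.
Length 5: A_1..A_5: k=1: 0+55192+59·4·70=71712; k=2: 15340+605345+59·65·70=889135; k=3: 34224+323610+59·69·70=642804; k=4: 52244+0+59·67·70=328954 → min 71712 | A_2..A_6: k=2: 0+648506+4·65·47=660726; k=3: 17940+437711+4·69·47=468623; k=4: 36432+220430+4·67·47=269458; k=5: 55192+0+4·70·47=68352 → min 68352.
Top-level splits: k=1: (A_1..A_1)·(A_2..A_6) → 0+68352+59·4·47 = 79444; k=2: (A_1..A_2)·(A_3..A_6) → 15340+648506+59·65·47 = 844091; k=3: (A_1..A_3)·(A_4..A_6) → 34224+437711+59·69·47 = 663272; k=4: (A_1..A_4)·(A_5..A_6) → 52244+220430+59·67·47 = 458465; k=5: (A_1..A_5)·(A_6..A_6) → 71712+0+59·70·47 = 265822.
Best split is after A_1, i.e. k = 1.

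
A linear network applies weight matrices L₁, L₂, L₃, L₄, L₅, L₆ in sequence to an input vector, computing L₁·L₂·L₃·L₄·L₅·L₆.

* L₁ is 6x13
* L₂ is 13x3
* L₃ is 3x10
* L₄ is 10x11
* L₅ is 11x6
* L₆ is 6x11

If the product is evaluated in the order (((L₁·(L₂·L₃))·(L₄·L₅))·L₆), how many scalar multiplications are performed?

(L₂·L₃): 13×3 by 3×10 → 13×10, cost 13·3·10 = 390
(L₁·(L₂·L₃)): 6×13 by 13×10 → 6×10, cost 6·13·10 = 780; cumulative 1170
(L₄·L₅): 10×11 by 11×6 → 10×6, cost 10·11·6 = 660
((L₁·(L₂·L₃))·(L₄·L₅)): 6×10 by 10×6 → 6×6, cost 6·10·6 = 360; cumulative 2190
(((L₁·(L₂·L₃))·(L₄·L₅))·L₆): 6×6 by 6×11 → 6×11, cost 6·6·11 = 396; cumulative 2586
Total: 2586 scalar multiplications.

2586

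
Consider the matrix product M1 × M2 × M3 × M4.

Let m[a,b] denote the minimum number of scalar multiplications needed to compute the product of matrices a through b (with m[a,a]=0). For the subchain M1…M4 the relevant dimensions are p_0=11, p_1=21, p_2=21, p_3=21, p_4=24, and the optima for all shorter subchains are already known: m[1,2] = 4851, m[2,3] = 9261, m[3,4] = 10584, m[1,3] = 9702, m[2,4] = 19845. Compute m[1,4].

15246

m[1,4] = min over k∈[1,3] of m[1,k]+m[k+1,4]+p_{0}·p_k·p_{4}.
k=1: 0 + 19845 + 11·21·24 = 25389; k=2: 4851 + 10584 + 11·21·24 = 20979; k=3: 9702 + 0 + 11·21·24 = 15246.
Minimum: 15246 at k=3.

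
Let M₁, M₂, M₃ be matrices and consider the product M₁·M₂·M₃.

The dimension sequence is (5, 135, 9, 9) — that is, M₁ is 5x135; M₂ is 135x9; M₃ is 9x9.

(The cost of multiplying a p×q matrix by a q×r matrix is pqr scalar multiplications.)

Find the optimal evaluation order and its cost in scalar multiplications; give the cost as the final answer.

6480

(M₁·(M₂·M₃)): cost 17010.
((M₁·M₂)·M₃): cost 6480.
Optimal: ((M₁·M₂)·M₃) with cost 6480.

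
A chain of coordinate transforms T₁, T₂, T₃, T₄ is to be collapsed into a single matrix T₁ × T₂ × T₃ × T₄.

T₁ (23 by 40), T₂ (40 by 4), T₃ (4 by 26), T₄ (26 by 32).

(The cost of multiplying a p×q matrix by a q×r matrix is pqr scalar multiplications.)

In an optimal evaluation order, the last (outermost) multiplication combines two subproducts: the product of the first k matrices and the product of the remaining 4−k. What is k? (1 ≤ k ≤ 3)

2

Adjacent pairs: T₁T₂ = 23·40·4 = 3680; T₂T₃ = 40·4·26 = 4160; T₃T₄ = 4·26·32 = 3328.
Length 3: T₁..T₃: k=1: 0+4160+23·40·26=28080; k=2: 3680+0+23·4·26=6072 → min 6072 | T₂..T₄: k=2: 0+3328+40·4·32=8448; k=3: 4160+0+40·26·32=37440 → min 8448.
Top-level splits: k=1: (T₁..T₁)·(T₂..T₄) → 0+8448+23·40·32 = 37888; k=2: (T₁..T₂)·(T₃..T₄) → 3680+3328+23·4·32 = 9952; k=3: (T₁..T₃)·(T₄..T₄) → 6072+0+23·26·32 = 25208.
Best split is after T₂, i.e. k = 2.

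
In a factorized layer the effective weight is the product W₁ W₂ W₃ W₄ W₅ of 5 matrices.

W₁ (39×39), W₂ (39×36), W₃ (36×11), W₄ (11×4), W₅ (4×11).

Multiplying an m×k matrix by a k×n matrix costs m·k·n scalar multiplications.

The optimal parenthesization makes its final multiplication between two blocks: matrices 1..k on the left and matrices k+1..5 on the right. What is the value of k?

4

Adjacent pairs: W₁W₂ = 39·39·36 = 54756; W₂W₃ = 39·36·11 = 15444; W₃W₄ = 36·11·4 = 1584; W₄W₅ = 11·4·11 = 484.
Length 3: W₁..W₃: k=1: 0+15444+39·39·11=32175; k=2: 54756+0+39·36·11=70200 → min 32175 | W₂..W₄: k=2: 0+1584+39·36·4=7200; k=3: 15444+0+39·11·4=17160 → min 7200 | W₃..W₅: k=3: 0+484+36·11·11=4840; k=4: 1584+0+36·4·11=3168 → min 3168.
Length 4: W₁..W₄: k=1: 0+7200+39·39·4=13284; k=2: 54756+1584+39·36·4=61956; k=3: 32175+0+39·11·4=33891 → min 13284 | W₂..W₅: k=2: 0+3168+39·36·11=18612; k=3: 15444+484+39·11·11=20647; k=4: 7200+0+39·4·11=8916 → min 8916.
Top-level splits: k=1: (W₁..W₁)·(W₂..W₅) → 0+8916+39·39·11 = 25647; k=2: (W₁..W₂)·(W₃..W₅) → 54756+3168+39·36·11 = 73368; k=3: (W₁..W₃)·(W₄..W₅) → 32175+484+39·11·11 = 37378; k=4: (W₁..W₄)·(W₅..W₅) → 13284+0+39·4·11 = 15000.
Best split is after W₄, i.e. k = 4.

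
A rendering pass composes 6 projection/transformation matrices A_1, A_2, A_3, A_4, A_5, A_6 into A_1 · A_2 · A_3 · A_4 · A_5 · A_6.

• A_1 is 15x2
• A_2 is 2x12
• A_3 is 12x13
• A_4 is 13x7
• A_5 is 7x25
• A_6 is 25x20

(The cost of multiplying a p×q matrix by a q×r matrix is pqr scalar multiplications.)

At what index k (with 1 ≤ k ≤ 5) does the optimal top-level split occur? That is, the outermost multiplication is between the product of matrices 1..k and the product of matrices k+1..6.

Adjacent pairs: A_1A_2 = 15·2·12 = 360; A_2A_3 = 2·12·13 = 312; A_3A_4 = 12·13·7 = 1092; A_4A_5 = 13·7·25 = 2275; A_5A_6 = 7·25·20 = 3500.
Length 3: A_1..A_3: k=1: 0+312+15·2·13=702; k=2: 360+0+15·12·13=2700 → min 702 | A_2..A_4: k=2: 0+1092+2·12·7=1260; k=3: 312+0+2·13·7=494 → min 494 | A_3..A_5: k=3: 0+2275+12·13·25=6175; k=4: 1092+0+12·7·25=3192 → min 3192 | A_4..A_6: k=4: 0+3500+13·7·20=5320; k=5: 2275+0+13·25·20=8775 → min 5320.
Length 4: A_1..A_4: k=1: 0+494+15·2·7=704; k=2: 360+1092+15·12·7=2712; k=3: 702+0+15·13·7=2067 → min 704 | A_2..A_5: k=2: 0+3192+2·12·25=3792; k=3: 312+2275+2·13·25=3237; k=4: 494+0+2·7·25=844 → min 844 | A_3..A_6: k=3: 0+5320+12·13·20=8440; k=4: 1092+3500+12·7·20=6272; k=5: 3192+0+12·25·20=9192 → min 6272.
Length 5: A_1..A_5: k=1: 0+844+15·2·25=1594; k=2: 360+3192+15·12·25=8052; k=3: 702+2275+15·13·25=7852; k=4: 704+0+15·7·25=3329 → min 1594 | A_2..A_6: k=2: 0+6272+2·12·20=6752; k=3: 312+5320+2·13·20=6152; k=4: 494+3500+2·7·20=4274; k=5: 844+0+2·25·20=1844 → min 1844.
Top-level splits: k=1: (A_1..A_1)·(A_2..A_6) → 0+1844+15·2·20 = 2444; k=2: (A_1..A_2)·(A_3..A_6) → 360+6272+15·12·20 = 10232; k=3: (A_1..A_3)·(A_4..A_6) → 702+5320+15·13·20 = 9922; k=4: (A_1..A_4)·(A_5..A_6) → 704+3500+15·7·20 = 6304; k=5: (A_1..A_5)·(A_6..A_6) → 1594+0+15·25·20 = 9094.
Best split is after A_1, i.e. k = 1.

1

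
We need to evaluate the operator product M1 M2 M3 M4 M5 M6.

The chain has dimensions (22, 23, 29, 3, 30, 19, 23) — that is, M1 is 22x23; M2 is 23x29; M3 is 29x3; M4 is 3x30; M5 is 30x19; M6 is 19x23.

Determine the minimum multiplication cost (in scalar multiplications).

Adjacent pairs: M1M2 = 22·23·29 = 14674; M2M3 = 23·29·3 = 2001; M3M4 = 29·3·30 = 2610; M4M5 = 3·30·19 = 1710; M5M6 = 30·19·23 = 13110.
Length 3: M1..M3: k=1: 0+2001+22·23·3=3519; k=2: 14674+0+22·29·3=16588 → min 3519 | M2..M4: k=2: 0+2610+23·29·30=22620; k=3: 2001+0+23·3·30=4071 → min 4071 | M3..M5: k=3: 0+1710+29·3·19=3363; k=4: 2610+0+29·30·19=19140 → min 3363 | M4..M6: k=4: 0+13110+3·30·23=15180; k=5: 1710+0+3·19·23=3021 → min 3021.
Length 4: M1..M4: k=1: 0+4071+22·23·30=19251; k=2: 14674+2610+22·29·30=36424; k=3: 3519+0+22·3·30=5499 → min 5499 | M2..M5: k=2: 0+3363+23·29·19=16036; k=3: 2001+1710+23·3·19=5022; k=4: 4071+0+23·30·19=17181 → min 5022 | M3..M6: k=3: 0+3021+29·3·23=5022; k=4: 2610+13110+29·30·23=35730; k=5: 3363+0+29·19·23=16036 → min 5022.
Length 5: M1..M5: k=1: 0+5022+22·23·19=14636; k=2: 14674+3363+22·29·19=30159; k=3: 3519+1710+22·3·19=6483; k=4: 5499+0+22·30·19=18039 → min 6483 | M2..M6: k=2: 0+5022+23·29·23=20363; k=3: 2001+3021+23·3·23=6609; k=4: 4071+13110+23·30·23=33051; k=5: 5022+0+23·19·23=15073 → min 6609.
Length 6: M1..M6: k=1: 0+6609+22·23·23=18247; k=2: 14674+5022+22·29·23=34370; k=3: 3519+3021+22·3·23=8058; k=4: 5499+13110+22·30·23=33789; k=5: 6483+0+22·19·23=16097 → min 8058.
Optimal order: ((M1 (M2 M3)) ((M4 M5) M6)) with cost 8058.

8058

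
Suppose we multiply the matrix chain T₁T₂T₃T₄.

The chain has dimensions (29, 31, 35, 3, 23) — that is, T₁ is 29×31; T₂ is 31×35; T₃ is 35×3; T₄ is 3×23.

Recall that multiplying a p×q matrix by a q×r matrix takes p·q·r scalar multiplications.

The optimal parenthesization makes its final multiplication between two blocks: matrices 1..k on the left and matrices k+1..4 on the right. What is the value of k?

Adjacent pairs: T₁T₂ = 29·31·35 = 31465; T₂T₃ = 31·35·3 = 3255; T₃T₄ = 35·3·23 = 2415.
Length 3: T₁..T₃: k=1: 0+3255+29·31·3=5952; k=2: 31465+0+29·35·3=34510 → min 5952 | T₂..T₄: k=2: 0+2415+31·35·23=27370; k=3: 3255+0+31·3·23=5394 → min 5394.
Top-level splits: k=1: (T₁..T₁)·(T₂..T₄) → 0+5394+29·31·23 = 26071; k=2: (T₁..T₂)·(T₃..T₄) → 31465+2415+29·35·23 = 57225; k=3: (T₁..T₃)·(T₄..T₄) → 5952+0+29·3·23 = 7953.
Best split is after T₃, i.e. k = 3.

3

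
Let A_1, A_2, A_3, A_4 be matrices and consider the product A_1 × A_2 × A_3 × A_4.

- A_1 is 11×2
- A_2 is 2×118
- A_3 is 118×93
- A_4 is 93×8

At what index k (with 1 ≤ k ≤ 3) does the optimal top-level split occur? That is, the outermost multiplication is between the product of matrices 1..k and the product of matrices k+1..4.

1

Adjacent pairs: A_1A_2 = 11·2·118 = 2596; A_2A_3 = 2·118·93 = 21948; A_3A_4 = 118·93·8 = 87792.
Length 3: A_1..A_3: k=1: 0+21948+11·2·93=23994; k=2: 2596+0+11·118·93=123310 → min 23994 | A_2..A_4: k=2: 0+87792+2·118·8=89680; k=3: 21948+0+2·93·8=23436 → min 23436.
Top-level splits: k=1: (A_1..A_1)·(A_2..A_4) → 0+23436+11·2·8 = 23612; k=2: (A_1..A_2)·(A_3..A_4) → 2596+87792+11·118·8 = 100772; k=3: (A_1..A_3)·(A_4..A_4) → 23994+0+11·93·8 = 32178.
Best split is after A_1, i.e. k = 1.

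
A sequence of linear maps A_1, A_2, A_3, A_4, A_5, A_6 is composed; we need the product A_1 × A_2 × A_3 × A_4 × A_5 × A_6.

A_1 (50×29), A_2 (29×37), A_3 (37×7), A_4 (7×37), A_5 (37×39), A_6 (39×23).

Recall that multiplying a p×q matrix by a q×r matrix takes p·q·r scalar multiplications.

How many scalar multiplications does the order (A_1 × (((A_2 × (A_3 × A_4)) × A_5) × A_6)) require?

150494

(A_3 × A_4): 37×7 by 7×37 → 37×37, cost 37·7·37 = 9583
(A_2 × (A_3 × A_4)): 29×37 by 37×37 → 29×37, cost 29·37·37 = 39701; cumulative 49284
((A_2 × (A_3 × A_4)) × A_5): 29×37 by 37×39 → 29×39, cost 29·37·39 = 41847; cumulative 91131
(((A_2 × (A_3 × A_4)) × A_5) × A_6): 29×39 by 39×23 → 29×23, cost 29·39·23 = 26013; cumulative 117144
(A_1 × (((A_2 × (A_3 × A_4)) × A_5) × A_6)): 50×29 by 29×23 → 50×23, cost 50·29·23 = 33350; cumulative 150494
Total: 150494 scalar multiplications.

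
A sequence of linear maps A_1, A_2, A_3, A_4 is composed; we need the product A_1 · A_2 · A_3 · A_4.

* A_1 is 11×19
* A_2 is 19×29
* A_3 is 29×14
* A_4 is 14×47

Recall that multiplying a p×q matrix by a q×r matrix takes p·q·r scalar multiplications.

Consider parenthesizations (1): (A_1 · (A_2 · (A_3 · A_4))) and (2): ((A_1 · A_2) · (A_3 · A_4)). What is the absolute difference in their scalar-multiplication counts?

Order (1) = (A_1 · (A_2 · (A_3 · A_4))): (A_3 · A_4): 29×14 by 14×47 → 29×47, cost 29·14·47 = 19082; (A_2 · (A_3 · A_4)): 19×29 by 29×47 → 19×47, cost 19·29·47 = 25897; cumulative 44979; (A_1 · (A_2 · (A_3 · A_4))): 11×19 by 19×47 → 11×47, cost 11·19·47 = 9823; cumulative 54802. Total 54802.
Order (2) = ((A_1 · A_2) · (A_3 · A_4)): (A_1 · A_2): 11×19 by 19×29 → 11×29, cost 11·19·29 = 6061; (A_3 · A_4): 29×14 by 14×47 → 29×47, cost 29·14·47 = 19082; ((A_1 · A_2) · (A_3 · A_4)): 11×29 by 29×47 → 11×47, cost 11·29·47 = 14993; cumulative 40136. Total 40136.
Difference: |54802 − 40136| = 14666.

14666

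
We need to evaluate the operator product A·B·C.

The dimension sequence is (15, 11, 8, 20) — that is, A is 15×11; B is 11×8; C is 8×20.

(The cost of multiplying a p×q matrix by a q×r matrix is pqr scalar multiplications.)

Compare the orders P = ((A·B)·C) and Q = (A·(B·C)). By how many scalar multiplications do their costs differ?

Order P = ((A·B)·C): (A·B): 15×11 by 11×8 → 15×8, cost 15·11·8 = 1320; ((A·B)·C): 15×8 by 8×20 → 15×20, cost 15·8·20 = 2400; cumulative 3720. Total 3720.
Order Q = (A·(B·C)): (B·C): 11×8 by 8×20 → 11×20, cost 11·8·20 = 1760; (A·(B·C)): 15×11 by 11×20 → 15×20, cost 15·11·20 = 3300; cumulative 5060. Total 5060.
Difference: |3720 − 5060| = 1340.

1340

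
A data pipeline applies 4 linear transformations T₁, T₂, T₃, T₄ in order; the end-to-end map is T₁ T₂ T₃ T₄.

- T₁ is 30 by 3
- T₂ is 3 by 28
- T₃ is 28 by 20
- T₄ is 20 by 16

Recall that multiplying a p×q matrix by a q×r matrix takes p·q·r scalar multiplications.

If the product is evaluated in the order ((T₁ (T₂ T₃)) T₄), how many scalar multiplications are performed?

(T₂ T₃): 3×28 by 28×20 → 3×20, cost 3·28·20 = 1680
(T₁ (T₂ T₃)): 30×3 by 3×20 → 30×20, cost 30·3·20 = 1800; cumulative 3480
((T₁ (T₂ T₃)) T₄): 30×20 by 20×16 → 30×16, cost 30·20·16 = 9600; cumulative 13080
Total: 13080 scalar multiplications.

13080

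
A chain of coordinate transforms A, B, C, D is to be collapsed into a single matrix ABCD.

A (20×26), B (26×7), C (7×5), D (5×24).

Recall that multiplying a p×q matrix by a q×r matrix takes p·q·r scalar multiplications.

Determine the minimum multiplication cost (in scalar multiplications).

5910

Adjacent pairs: AB = 20·26·7 = 3640; BC = 26·7·5 = 910; CD = 7·5·24 = 840.
Length 3: A..C: k=1: 0+910+20·26·5=3510; k=2: 3640+0+20·7·5=4340 → min 3510 | B..D: k=2: 0+840+26·7·24=5208; k=3: 910+0+26·5·24=4030 → min 4030.
Length 4: A..D: k=1: 0+4030+20·26·24=16510; k=2: 3640+840+20·7·24=7840; k=3: 3510+0+20·5·24=5910 → min 5910.
Optimal order: ((A(BC))D) with cost 5910.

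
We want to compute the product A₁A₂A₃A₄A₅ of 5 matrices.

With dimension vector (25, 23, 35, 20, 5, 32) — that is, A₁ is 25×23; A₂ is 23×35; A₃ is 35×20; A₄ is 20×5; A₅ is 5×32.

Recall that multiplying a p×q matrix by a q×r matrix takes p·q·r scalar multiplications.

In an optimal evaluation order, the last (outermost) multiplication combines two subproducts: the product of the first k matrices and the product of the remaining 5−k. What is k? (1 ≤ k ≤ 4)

4

Adjacent pairs: A₁A₂ = 25·23·35 = 20125; A₂A₃ = 23·35·20 = 16100; A₃A₄ = 35·20·5 = 3500; A₄A₅ = 20·5·32 = 3200.
Length 3: A₁..A₃: k=1: 0+16100+25·23·20=27600; k=2: 20125+0+25·35·20=37625 → min 27600 | A₂..A₄: k=2: 0+3500+23·35·5=7525; k=3: 16100+0+23·20·5=18400 → min 7525 | A₃..A₅: k=3: 0+3200+35·20·32=25600; k=4: 3500+0+35·5·32=9100 → min 9100.
Length 4: A₁..A₄: k=1: 0+7525+25·23·5=10400; k=2: 20125+3500+25·35·5=28000; k=3: 27600+0+25·20·5=30100 → min 10400 | A₂..A₅: k=2: 0+9100+23·35·32=34860; k=3: 16100+3200+23·20·32=34020; k=4: 7525+0+23·5·32=11205 → min 11205.
Top-level splits: k=1: (A₁..A₁)·(A₂..A₅) → 0+11205+25·23·32 = 29605; k=2: (A₁..A₂)·(A₃..A₅) → 20125+9100+25·35·32 = 57225; k=3: (A₁..A₃)·(A₄..A₅) → 27600+3200+25·20·32 = 46800; k=4: (A₁..A₄)·(A₅..A₅) → 10400+0+25·5·32 = 14400.
Best split is after A₄, i.e. k = 4.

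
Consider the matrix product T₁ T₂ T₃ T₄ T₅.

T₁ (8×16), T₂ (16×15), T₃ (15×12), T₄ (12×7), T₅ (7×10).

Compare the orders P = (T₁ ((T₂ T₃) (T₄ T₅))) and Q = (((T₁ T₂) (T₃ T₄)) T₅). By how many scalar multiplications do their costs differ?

Order P = (T₁ ((T₂ T₃) (T₄ T₅))): (T₂ T₃): 16×15 by 15×12 → 16×12, cost 16·15·12 = 2880; (T₄ T₅): 12×7 by 7×10 → 12×10, cost 12·7·10 = 840; ((T₂ T₃) (T₄ T₅)): 16×12 by 12×10 → 16×10, cost 16·12·10 = 1920; cumulative 5640; (T₁ ((T₂ T₃) (T₄ T₅))): 8×16 by 16×10 → 8×10, cost 8·16·10 = 1280; cumulative 6920. Total 6920.
Order Q = (((T₁ T₂) (T₃ T₄)) T₅): (T₁ T₂): 8×16 by 16×15 → 8×15, cost 8·16·15 = 1920; (T₃ T₄): 15×12 by 12×7 → 15×7, cost 15·12·7 = 1260; ((T₁ T₂) (T₃ T₄)): 8×15 by 15×7 → 8×7, cost 8·15·7 = 840; cumulative 4020; (((T₁ T₂) (T₃ T₄)) T₅): 8×7 by 7×10 → 8×10, cost 8·7·10 = 560; cumulative 4580. Total 4580.
Difference: |6920 − 4580| = 2340.

2340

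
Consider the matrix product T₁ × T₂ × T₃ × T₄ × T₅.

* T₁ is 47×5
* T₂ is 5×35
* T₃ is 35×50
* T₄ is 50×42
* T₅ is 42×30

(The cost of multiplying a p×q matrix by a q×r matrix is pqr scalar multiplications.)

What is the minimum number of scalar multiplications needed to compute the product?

32600

Adjacent pairs: T₁T₂ = 47·5·35 = 8225; T₂T₃ = 5·35·50 = 8750; T₃T₄ = 35·50·42 = 73500; T₄T₅ = 50·42·30 = 63000.
Length 3: T₁..T₃: k=1: 0+8750+47·5·50=20500; k=2: 8225+0+47·35·50=90475 → min 20500 | T₂..T₄: k=2: 0+73500+5·35·42=80850; k=3: 8750+0+5·50·42=19250 → min 19250 | T₃..T₅: k=3: 0+63000+35·50·30=115500; k=4: 73500+0+35·42·30=117600 → min 115500.
Length 4: T₁..T₄: k=1: 0+19250+47·5·42=29120; k=2: 8225+73500+47·35·42=150815; k=3: 20500+0+47·50·42=119200 → min 29120 | T₂..T₅: k=2: 0+115500+5·35·30=120750; k=3: 8750+63000+5·50·30=79250; k=4: 19250+0+5·42·30=25550 → min 25550.
Length 5: T₁..T₅: k=1: 0+25550+47·5·30=32600; k=2: 8225+115500+47·35·30=173075; k=3: 20500+63000+47·50·30=154000; k=4: 29120+0+47·42·30=88340 → min 32600.
Optimal order: (T₁ × (((T₂ × T₃) × T₄) × T₅)) with cost 32600.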